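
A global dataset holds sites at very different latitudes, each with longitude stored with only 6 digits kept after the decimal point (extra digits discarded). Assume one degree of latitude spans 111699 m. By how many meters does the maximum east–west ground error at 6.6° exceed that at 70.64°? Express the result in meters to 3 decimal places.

Truncating at 6 decimal places can drop up to a full unit in the last place, so the longitude may be off by as much as 1e-06°.
Error at 6.6° = 1e-06° × 111699 × cos 6.6° ≈ 0.1117 × 0.9934 = 0.11096 m.
Error at 70.64° = 1e-06° × 111699 × cos 70.64° ≈ 0.1117 × 0.3315 = 0.037029 m.
So the lower-latitude error exceeds the higher by 0.11096 − 0.037029 = 0.07393 m.

0.074 meters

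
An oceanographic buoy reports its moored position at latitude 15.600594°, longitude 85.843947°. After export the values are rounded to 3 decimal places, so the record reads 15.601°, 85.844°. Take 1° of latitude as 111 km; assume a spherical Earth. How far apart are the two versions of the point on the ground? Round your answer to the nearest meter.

45 meters

The latitude changed by -0.000406° and the longitude by -0.000053°.
North–south shift: -0.000406 × 111000 = -45.066 m.
East–west at this latitude: -0.000053° × 111000 × cos 15.601° ≈ -0.000053 × 106911 = -5.66626 m.
Combined displacement = (45.066² + 5.66626²)^½ ≈ 45.4208 m.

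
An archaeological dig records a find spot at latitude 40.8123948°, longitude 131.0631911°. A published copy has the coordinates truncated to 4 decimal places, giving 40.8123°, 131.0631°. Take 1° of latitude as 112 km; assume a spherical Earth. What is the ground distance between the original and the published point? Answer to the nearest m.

13 m

Δlat = 40.8123948 − 40.8123 = +0.0000948°; Δlon = 131.0631911 − 131.0631 = +0.0000911°.
North–south shift: 0.0000948 × 112000 = 10.6176 m.
East–west at this latitude: 0.0000911° × 112000 × cos 40.8123° ≈ 0.0000911 × 84767.7 = 7.72234 m.
Hypotenuse of the two orthogonal shifts: √(10.6176² + 7.72234²) = 13.1289 m.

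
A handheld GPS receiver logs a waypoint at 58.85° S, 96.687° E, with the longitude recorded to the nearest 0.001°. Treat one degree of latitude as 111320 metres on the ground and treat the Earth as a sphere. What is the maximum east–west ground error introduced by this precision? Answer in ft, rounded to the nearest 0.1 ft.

94.5 ft

Rounding to 3 decimal places leaves the longitude within ±0.0005° of the true value.
At latitude 58.85° a degree of longitude spans 111320 m × cos 58.85° = 111320 × 0.5173 ≈ 57583.7 m.
East–west error: 0.0005° × 57583.7 m/° ≈ 28.7918 m.
Converting: 28.7918 m × 3.2808 ft/m ≈ 94.461 ft.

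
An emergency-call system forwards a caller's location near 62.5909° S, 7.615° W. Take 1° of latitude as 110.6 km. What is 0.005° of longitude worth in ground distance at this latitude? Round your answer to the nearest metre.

At 62.5909° a degree of longitude is 110600 × cos 62.5909° ≈ 50913.7 m, so 0.005° corresponds to 254.568 m.

255 metres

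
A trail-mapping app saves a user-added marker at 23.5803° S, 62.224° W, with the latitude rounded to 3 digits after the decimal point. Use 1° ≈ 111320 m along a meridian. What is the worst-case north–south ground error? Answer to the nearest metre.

Rounding to 3 decimal places leaves the latitude within ±0.0005° of the true value.
Along the meridian that is 0.0005° × 111320 m/° = 55.66 m.

56 metres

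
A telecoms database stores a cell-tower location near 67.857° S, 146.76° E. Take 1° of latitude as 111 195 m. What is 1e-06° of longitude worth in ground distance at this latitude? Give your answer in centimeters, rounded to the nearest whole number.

4 centimeters

1e-06° of longitude at 67.857° is 1e-06 × 111195 × cos 67.857° ≈ 1e-06 × 41911.6 = 0.0419116 m.
That is 0.0419116 m = 4.1912 cm.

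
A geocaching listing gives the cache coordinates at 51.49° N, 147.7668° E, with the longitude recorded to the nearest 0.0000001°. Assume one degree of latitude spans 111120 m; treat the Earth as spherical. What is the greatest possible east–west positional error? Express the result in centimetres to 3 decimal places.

0.346 centimetres

Rounding to 7 decimal places leaves the longitude within ±5e-08° of the true value.
Parallels shrink by cos φ, so at 51.49° a degree of longitude is 111120 × 0.6227 ≈ 69189 m.
So at most 5e-08° × 69189 ≈ 0.00345945 m east–west.
That is 0.00345945 m = 0.34595 cm.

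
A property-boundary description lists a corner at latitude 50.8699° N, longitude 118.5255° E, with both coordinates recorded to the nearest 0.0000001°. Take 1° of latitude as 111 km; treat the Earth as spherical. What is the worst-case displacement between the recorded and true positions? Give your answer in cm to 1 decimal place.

0.7 cm

Rounding to 7 decimal places leaves each coordinate within ±5e-08° of the true value.
Latitude error → 5e-08 × 111000 = 0.00555 m along the meridian.
Longitude error → 5e-08 × 111000 × cos 50.8699° = 5e-08 × 111000 × 0.6311 ≈ 0.00350251 m.
Worst case both components are at the extreme and orthogonal: √(0.00555² + 0.00350251²) ≈ 0.00656278 m.
That is 0.00656278 m = 0.65628 cm.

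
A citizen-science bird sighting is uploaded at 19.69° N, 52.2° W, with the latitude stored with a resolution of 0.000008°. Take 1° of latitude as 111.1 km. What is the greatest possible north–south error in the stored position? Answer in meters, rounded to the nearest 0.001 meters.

With a 0.000008° grid the true value lies within half a step, ±0.000008°/2 = ±4e-06°, of the stored one.
So the N–S error is at most 4e-06 × 111100 = 0.4444 m.

0.444 meters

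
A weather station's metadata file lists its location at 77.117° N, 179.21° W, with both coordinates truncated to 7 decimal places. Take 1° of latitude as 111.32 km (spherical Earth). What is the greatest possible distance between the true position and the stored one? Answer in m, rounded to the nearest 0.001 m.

0.011 m

Truncating at 7 decimal places can drop up to a full unit in the last place, so each coordinate may be off by as much as 1e-07°.
North–south component: 1e-07° × 111320 = 0.011132 m.
E–W at 77.117°: 1e-07° × 111320 × cos 77.117° = 1e-07 × 111320 × 0.2230 ≈ 0.002482 m.
Worst case both components are at the extreme and orthogonal: √(0.011132² + 0.002482²) ≈ 0.0114053 m.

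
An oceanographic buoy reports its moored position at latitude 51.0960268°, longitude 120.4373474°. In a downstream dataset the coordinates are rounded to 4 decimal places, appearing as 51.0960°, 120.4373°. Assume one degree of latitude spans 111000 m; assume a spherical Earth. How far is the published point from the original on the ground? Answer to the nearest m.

The latitude changed by +0.0000268° and the longitude by +0.0000474°.
N–S: 0.0000268° × 111000 m/° = 2.9748 m.
East–west at this latitude: 0.0000474° × 111000 × cos 51.096° ≈ 0.0000474 × 69709.9 = 3.30425 m.
Combined displacement = (2.9748² + 3.30425²)^½ ≈ 4.44607 m.

4 m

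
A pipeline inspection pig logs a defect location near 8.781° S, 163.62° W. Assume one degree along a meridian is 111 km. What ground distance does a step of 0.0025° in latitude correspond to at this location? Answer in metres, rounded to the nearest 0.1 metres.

277.5 metres

Along a meridian 0.0025° is 0.0025 × 111000 = 277.5 m.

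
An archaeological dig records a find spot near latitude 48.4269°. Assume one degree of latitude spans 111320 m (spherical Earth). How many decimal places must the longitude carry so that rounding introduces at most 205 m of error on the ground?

3 decimal places

At 48.4269° one degree of longitude covers 111320 × cos 48.4269° ≈ 111320 × 0.6636 ≈ 73869.2 m.
N decimal places → at most half a unit in the last place, 0.5 × 10⁻ᴺ° = 73869.2/2 × 10⁻ᴺ m.
Need 0.5 × 73869.2 × 10⁻ᴺ ≤ 205 → 10⁻ᴺ ≤ 5.550e-03, so N ≥ 2.26.
So 3 decimal places suffice (36.9 m); 2 would allow up to 369 m.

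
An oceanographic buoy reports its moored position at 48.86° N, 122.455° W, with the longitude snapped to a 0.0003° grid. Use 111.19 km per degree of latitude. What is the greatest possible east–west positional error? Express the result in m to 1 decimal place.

11.0 m

With a 0.0003° grid the true value lies within half a step, ±0.0003°/2 = ±0.00015°, of the stored one.
At latitude 48.86° a degree of longitude spans 111190 m × cos 48.86° = 111190 × 0.6579 ≈ 73152 m.
East–west error: 0.00015° × 73152 m/° ≈ 10.9728 m.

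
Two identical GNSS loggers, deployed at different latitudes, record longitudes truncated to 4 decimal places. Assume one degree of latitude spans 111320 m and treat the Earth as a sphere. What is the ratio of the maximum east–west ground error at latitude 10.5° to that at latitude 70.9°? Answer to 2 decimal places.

Truncating at 4 decimal places can drop up to a full unit in the last place, so the longitude may be off by as much as 0.0001°.
Error at 10.5° = 0.0001° × 111320 × cos 10.5° ≈ 11.132 × 0.9833 = 10.946 m.
At 70.9°: 0.0001° × 111320 × cos 70.9° = 0.0001 × 111320 × 0.3272 ≈ 3.6426 m.
Ratio: 10.946 / 3.6426 = cos 10.5° / cos 70.9° ≈ 3.0049.

3.00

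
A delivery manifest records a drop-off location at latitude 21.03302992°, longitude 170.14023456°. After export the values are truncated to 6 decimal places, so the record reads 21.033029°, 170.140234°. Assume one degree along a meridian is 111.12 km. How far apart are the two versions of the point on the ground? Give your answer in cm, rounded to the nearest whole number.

12 cm

The latitude changed by +0.00000092° and the longitude by +0.00000056°.
N–S: 0.00000092° × 111120 m/° = 0.10223 m.
E–W at 21.033°: 0.00000056° × 111120 × cos 21.033° = 0.00000056 × 111120 × 0.9334 ≈ 0.0580812 m.
Hypotenuse of the two orthogonal shifts: √(0.10223² + 0.0580812²) = 0.117578 m.
That is 0.117578 m = 11.758 cm.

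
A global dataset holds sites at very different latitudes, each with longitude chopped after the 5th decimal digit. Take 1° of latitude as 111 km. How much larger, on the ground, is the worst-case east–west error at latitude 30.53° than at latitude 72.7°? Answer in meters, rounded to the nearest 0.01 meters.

Truncating at 5 decimal places can drop up to a full unit in the last place, so the longitude may be off by as much as 1e-05°.
At 30.53°: 1e-05° × 111000 × cos 30.53° = 1e-05 × 111000 × 0.8614 ≈ 0.95611 m.
At 72.7°: 1e-05° × 111000 × cos 72.7° = 1e-05 × 111000 × 0.2974 ≈ 0.33009 m.
Difference: 0.95611 − 0.33009 = 0.62603 m.

0.63 meters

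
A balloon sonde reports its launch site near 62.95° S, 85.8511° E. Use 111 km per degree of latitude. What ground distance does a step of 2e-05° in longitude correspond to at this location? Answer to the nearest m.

1 m

2e-05° of longitude at 62.95° is 2e-05 × 111000 × cos 62.95° ≈ 2e-05 × 50479.2 = 1.00958 m.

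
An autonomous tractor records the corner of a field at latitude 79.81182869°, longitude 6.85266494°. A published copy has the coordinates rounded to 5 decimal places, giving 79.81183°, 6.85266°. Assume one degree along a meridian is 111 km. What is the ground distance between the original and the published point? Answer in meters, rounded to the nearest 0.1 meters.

Δlat = 79.81182869 − 79.81183 = -0.00000131°; Δlon = 6.85266494 − 6.85266 = +0.00000494°.
North–south shift: -0.00000131 × 111000 = -0.14541 m.
East–west at this latitude: 0.00000494° × 111000 × cos 79.8118° ≈ 0.00000494 × 19633.8 = 0.0969912 m.
Hypotenuse of the two orthogonal shifts: √(0.14541² + 0.0969912²) = 0.174789 m.

0.2 meters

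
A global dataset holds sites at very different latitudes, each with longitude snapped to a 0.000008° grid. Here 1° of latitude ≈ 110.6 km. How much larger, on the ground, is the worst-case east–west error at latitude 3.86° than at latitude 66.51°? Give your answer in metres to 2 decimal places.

0.27 metres

With a 0.000008° grid the true value lies within half a step, ±0.000008°/2 = ±4e-06°, of the stored one.
Error at 3.86° = 4e-06° × 110600 × cos 3.86° ≈ 0.4424 × 0.9977 = 0.4414 m.
Error at 66.51° = 4e-06° × 110600 × cos 66.51° ≈ 0.4424 × 0.3986 = 0.17634 m.
So the lower-latitude error exceeds the higher by 0.4414 − 0.17634 = 0.26506 m.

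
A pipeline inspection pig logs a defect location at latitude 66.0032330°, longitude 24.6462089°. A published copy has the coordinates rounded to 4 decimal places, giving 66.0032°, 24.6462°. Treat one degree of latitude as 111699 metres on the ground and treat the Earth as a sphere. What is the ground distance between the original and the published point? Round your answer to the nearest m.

The latitude changed by +0.0000330° and the longitude by +0.0000089°.
North–south shift: 0.0000330 × 111699 = 3.68607 m.
E–W at 66.0032°: 0.0000089° × 111699 × cos 66.0032° = 0.0000089 × 111699 × 0.4067 ≈ 0.404295 m.
Combined displacement = (3.68607² + 0.404295²)^½ ≈ 3.70817 m.

4 m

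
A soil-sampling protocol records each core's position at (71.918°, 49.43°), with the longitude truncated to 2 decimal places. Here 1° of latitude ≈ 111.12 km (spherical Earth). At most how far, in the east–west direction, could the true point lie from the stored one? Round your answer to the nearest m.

Truncating at 2 decimal places can drop up to a full unit in the last place, so the longitude may be off by as much as 0.01°.
One degree of longitude at 71.918° is 111120 × cos 71.918° ≈ 111120 × 0.3104 = 34489.2 m.
East–west error: 0.01° × 34489.2 m/° ≈ 344.892 m.

345 m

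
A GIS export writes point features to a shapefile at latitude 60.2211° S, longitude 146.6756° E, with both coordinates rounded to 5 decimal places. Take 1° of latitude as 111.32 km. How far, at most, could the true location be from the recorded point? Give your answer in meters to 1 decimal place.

Rounding to 5 decimal places leaves each coordinate within ±5e-06° of the true value.
Latitude error → 5e-06 × 111320 = 0.5566 m along the meridian.
E–W at 60.2211°: 5e-06° × 111320 × cos 60.2211° = 5e-06 × 111320 × 0.4967 ≈ 0.276438 m.
The two errors are perpendicular, so the maximum displacement is √(0.5566² + 0.276438²) ≈ 0.621467 m.

0.6 meters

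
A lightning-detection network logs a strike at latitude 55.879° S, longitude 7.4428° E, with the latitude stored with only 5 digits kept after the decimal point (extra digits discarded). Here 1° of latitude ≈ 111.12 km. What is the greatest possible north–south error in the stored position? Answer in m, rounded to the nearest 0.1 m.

1.1 m

Truncating at 5 decimal places can drop up to a full unit in the last place, so the latitude may be off by as much as 1e-05°.
Along the meridian that is 1e-05° × 111120 m/° = 1.1112 m.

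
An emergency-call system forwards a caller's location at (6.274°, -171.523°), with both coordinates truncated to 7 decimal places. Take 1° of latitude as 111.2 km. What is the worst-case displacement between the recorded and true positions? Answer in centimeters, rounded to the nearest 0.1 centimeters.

Truncating at 7 decimal places can drop up to a full unit in the last place, so each coordinate may be off by as much as 1e-07°.
Latitude error → 1e-07 × 111200 = 0.01112 m along the meridian.
East–west component at 6.274°: 1e-07° × 111200 × cos 6.274° ≈ 1e-07 × 110534 ≈ 0.0110534 m.
Worst case both components are at the extreme and orthogonal: √(0.01112² + 0.0110534²) ≈ 0.015679 m.
That is 0.015679 m = 1.5679 cm.

1.6 centimeters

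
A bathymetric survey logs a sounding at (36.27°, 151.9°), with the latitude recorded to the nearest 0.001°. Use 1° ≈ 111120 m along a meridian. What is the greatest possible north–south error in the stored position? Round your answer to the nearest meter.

56 meters

Rounding to 3 decimal places leaves the latitude within ±0.0005° of the true value.
Along the meridian that is 0.0005° × 111120 m/° = 55.56 m.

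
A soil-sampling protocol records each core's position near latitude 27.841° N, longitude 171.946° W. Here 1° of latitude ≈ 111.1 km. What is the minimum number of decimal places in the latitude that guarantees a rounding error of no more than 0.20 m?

One degree of latitude covers 111100 m.
With N decimal places the half-ulp bound is 0.5·10⁻ᴺ°, or 0.5·10⁻ᴺ × 111100 m on the ground.
Setting 55550 × 10⁻ᴺ ≤ 0.20 gives 10ᴺ ≥ 2.778e+05, i.e. N ≥ 5.44.
So 6 decimal places suffice (0.0555 m); 5 would allow up to 0.555 m.

6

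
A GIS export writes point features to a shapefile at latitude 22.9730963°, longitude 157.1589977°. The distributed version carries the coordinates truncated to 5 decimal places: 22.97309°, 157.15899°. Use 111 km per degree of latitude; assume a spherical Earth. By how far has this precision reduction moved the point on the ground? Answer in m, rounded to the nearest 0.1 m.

1.1 m

Δlat = 22.9730963 − 22.97309 = +0.0000063°; Δlon = 157.1589977 − 157.15899 = +0.0000077°.
North–south shift: 0.0000063 × 111000 = 0.6993 m.
East–west at this latitude: 0.0000077° × 111000 × cos 22.9731° ≈ 0.0000077 × 102196 = 0.786912 m.
Distance: √(0.6993² + 0.786912²) ≈ 1.05274 m.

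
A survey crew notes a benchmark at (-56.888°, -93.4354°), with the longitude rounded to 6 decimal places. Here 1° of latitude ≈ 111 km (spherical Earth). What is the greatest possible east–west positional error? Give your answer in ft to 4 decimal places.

0.0995 ft

Rounding to 6 decimal places leaves the longitude within ±5e-07° of the true value.
Parallels shrink by cos φ, so at 56.888° a degree of longitude is 111000 × 0.5463 ≈ 60636.8 m.
So at most 5e-07° × 60636.8 ≈ 0.0303184 m east–west.
Converting: 0.0303184 m × 3.2808 ft/m ≈ 0.09947 ft.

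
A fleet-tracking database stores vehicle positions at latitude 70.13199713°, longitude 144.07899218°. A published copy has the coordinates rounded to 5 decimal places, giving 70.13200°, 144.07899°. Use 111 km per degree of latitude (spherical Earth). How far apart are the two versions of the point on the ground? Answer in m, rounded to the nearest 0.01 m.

0.33 m

Δlat = 70.13199713 − 70.13200 = -0.00000287°; Δlon = 144.07899218 − 144.07899 = +0.00000218°.
N–S: -0.00000287° × 111000 m/° = -0.31857 m.
East–west at this latitude: 0.00000218° × 111000 × cos 70.132° ≈ 0.00000218 × 37723.8 = 0.082238 m.
Combined displacement = (0.31857² + 0.082238²)^½ ≈ 0.329014 m.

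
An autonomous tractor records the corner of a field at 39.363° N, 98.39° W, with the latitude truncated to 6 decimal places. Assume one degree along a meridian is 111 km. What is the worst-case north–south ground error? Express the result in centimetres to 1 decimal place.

11.1 centimetres

Truncating at 6 decimal places can drop up to a full unit in the last place, so the latitude may be off by as much as 1e-06°.
North–south distance: 1e-06° × 111000 m/° = 0.111 m.
That is 0.111 m = 11.1 cm.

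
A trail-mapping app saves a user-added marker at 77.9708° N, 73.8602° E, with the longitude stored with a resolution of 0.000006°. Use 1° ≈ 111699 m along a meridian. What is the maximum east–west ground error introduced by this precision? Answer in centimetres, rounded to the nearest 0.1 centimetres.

7.0 centimetres

With a 0.000006° grid the true value lies within half a step, ±0.000006°/2 = ±3e-06°, of the stored one.
At latitude 77.9708° a degree of longitude spans 111699 m × cos 77.9708° = 111699 × 0.2084 ≈ 23279.2 m.
So at most 3e-06° × 23279.2 ≈ 0.0698376 m east–west.
That is 0.0698376 m = 6.9838 cm.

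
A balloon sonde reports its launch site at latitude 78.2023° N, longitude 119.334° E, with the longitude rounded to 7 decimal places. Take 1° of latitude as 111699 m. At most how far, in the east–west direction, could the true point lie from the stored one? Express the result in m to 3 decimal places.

0.001 m

Rounding to 7 decimal places leaves the longitude within ±5e-08° of the true value.
At latitude 78.2023° a degree of longitude spans 111699 m × cos 78.2023° = 111699 × 0.2045 ≈ 22837.6 m.
East–west error: 5e-08° × 22837.6 m/° ≈ 0.00114188 m.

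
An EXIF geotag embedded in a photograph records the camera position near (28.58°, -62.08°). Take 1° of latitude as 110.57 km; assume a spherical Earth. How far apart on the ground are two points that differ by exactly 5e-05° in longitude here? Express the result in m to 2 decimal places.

One degree of longitude here spans 110570 × cos 28.58° = 110570 × 0.8782 ≈ 97097 m; 5e-05° of that is 4.85485 m.

4.85 m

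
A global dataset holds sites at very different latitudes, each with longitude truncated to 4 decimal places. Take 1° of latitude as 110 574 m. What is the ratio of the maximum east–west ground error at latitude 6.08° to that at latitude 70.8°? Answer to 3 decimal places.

Truncating at 4 decimal places can drop up to a full unit in the last place, so the longitude may be off by as much as 0.0001°.
Error at 6.08° = 0.0001° × 110574 × cos 6.08° ≈ 11.057 × 0.9944 = 10.995 m.
At 70.8°: 0.0001° × 110574 × cos 70.8° = 0.0001 × 110574 × 0.3289 ≈ 3.6364 m.
The ratio reduces to cos 6.08° / cos 70.8° = 0.9944/0.3289 ≈ 3.0236.

3.024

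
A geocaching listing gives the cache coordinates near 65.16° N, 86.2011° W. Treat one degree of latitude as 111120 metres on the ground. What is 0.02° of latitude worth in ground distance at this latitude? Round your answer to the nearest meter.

2222 meters

Along a meridian 0.02° is 0.02 × 111120 = 2222.4 m.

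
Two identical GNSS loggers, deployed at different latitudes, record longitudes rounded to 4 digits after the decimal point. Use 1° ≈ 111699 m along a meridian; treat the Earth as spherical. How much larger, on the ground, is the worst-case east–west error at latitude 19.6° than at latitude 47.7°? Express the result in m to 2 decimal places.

Rounding to 4 decimal places leaves the longitude within ±5e-05° of the true value.
At 19.6°: 5e-05° × 111699 × cos 19.6° = 5e-05 × 111699 × 0.9421 ≈ 5.2613 m.
At 47.7°: 5e-05° × 111699 × cos 47.7° = 5e-05 × 111699 × 0.6730 ≈ 3.7587 m.
Difference: 5.2613 − 3.7587 = 1.5026 m.

1.50 m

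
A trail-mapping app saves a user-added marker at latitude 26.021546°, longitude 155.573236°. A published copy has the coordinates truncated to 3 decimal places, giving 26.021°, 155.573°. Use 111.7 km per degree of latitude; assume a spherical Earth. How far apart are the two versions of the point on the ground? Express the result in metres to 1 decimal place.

Δlat = 26.021546 − 26.021 = +0.000546°; Δlon = 155.573236 − 155.573 = +0.000236°.
North–south shift: 0.000546 × 111700 = 60.9882 m.
East–west at this latitude: 0.000236° × 111700 × cos 26.021° ≈ 0.000236 × 100377 = 23.6891 m.
Hypotenuse of the two orthogonal shifts: √(60.9882² + 23.6891²) = 65.4273 m.

65.4 metres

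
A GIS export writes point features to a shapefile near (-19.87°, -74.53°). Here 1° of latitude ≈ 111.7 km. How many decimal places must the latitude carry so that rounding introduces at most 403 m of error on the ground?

3 decimal places

One degree of latitude covers 111700 m.
Rounding to N decimal places gives at most 0.5 × 10⁻ᴺ degrees of error, i.e. 0.5 × 10⁻ᴺ × 111700 m.
Setting 55850 × 10⁻ᴺ ≤ 403 gives 10ᴺ ≥ 138.6, i.e. N ≥ 2.14.
At 2 places the error can reach 558 m, but 3 places keeps it to 55.9 m.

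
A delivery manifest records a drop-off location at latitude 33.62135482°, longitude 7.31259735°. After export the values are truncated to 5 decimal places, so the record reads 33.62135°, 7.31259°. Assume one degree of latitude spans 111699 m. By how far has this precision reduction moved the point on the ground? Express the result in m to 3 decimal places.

The latitude changed by +0.00000482° and the longitude by +0.00000735°.
N–S: 0.00000482° × 111699 m/° = 0.538389 m.
East–west at this latitude: 0.00000735° × 111699 × cos 33.6213° ≈ 0.00000735 × 93013.4 = 0.683649 m.
Combined displacement = (0.538389² + 0.683649²)^½ ≈ 0.870194 m.

0.870 m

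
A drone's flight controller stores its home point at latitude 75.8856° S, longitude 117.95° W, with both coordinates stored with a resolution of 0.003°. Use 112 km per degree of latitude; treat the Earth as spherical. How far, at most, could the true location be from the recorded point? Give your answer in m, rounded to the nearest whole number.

173 m

With a 0.003° grid the true value lies within half a step, ±0.003°/2 = ±0.0015°, of the stored one.
N–S: 0.0015° × 112000 m/° = 168 m.
E–W at 75.8856°: 0.0015° × 112000 × cos 75.8856° = 0.0015 × 112000 × 0.2439 ≈ 40.9683 m.
Combining orthogonally: (168² + 40.9683²)^½ ≈ 172.923 m.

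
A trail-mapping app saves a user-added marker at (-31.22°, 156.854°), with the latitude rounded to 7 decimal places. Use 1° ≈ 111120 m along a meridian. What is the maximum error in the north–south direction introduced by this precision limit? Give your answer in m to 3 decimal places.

Rounding to 7 decimal places leaves the latitude within ±5e-08° of the true value.
Along the meridian that is 5e-08° × 111120 m/° = 0.005556 m.

0.006 m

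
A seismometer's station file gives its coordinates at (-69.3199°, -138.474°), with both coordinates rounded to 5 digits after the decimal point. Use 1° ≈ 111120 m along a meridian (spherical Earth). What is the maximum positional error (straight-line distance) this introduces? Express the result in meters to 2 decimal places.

0.59 meters

Rounding to 5 decimal places leaves each coordinate within ±5e-06° of the true value.
N–S: 5e-06° × 111120 m/° = 0.5556 m.
Longitude error → 5e-06 × 111120 × cos 69.3199° = 5e-06 × 111120 × 0.3531 ≈ 0.19621 m.
Worst case both components are at the extreme and orthogonal: √(0.5556² + 0.19621²) ≈ 0.589228 m.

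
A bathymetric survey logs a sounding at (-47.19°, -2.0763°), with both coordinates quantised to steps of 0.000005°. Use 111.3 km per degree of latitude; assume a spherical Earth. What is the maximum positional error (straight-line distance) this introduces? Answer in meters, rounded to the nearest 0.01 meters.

With a 0.000005° grid the true value lies within half a step, ±0.000005°/2 = ±2.5e-06°, of the stored one.
North–south component: 2.5e-06° × 111300 = 0.27825 m.
East–west component at 47.19°: 2.5e-06° × 111300 × cos 47.19° ≈ 2.5e-06 × 75636.1 ≈ 0.18909 m.
The two errors are perpendicular, so the maximum displacement is √(0.27825² + 0.18909²) ≈ 0.33642 m.

0.34 meters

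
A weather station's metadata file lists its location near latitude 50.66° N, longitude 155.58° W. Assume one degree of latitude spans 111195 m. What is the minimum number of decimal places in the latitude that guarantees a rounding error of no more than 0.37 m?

6

One degree of latitude covers 111195 m.
Rounding to N decimal places gives at most 0.5 × 10⁻ᴺ degrees of error, i.e. 0.5 × 10⁻ᴺ × 111195 m.
Setting 55597.5 × 10⁻ᴺ ≤ 0.37 gives 10ᴺ ≥ 1.503e+05, i.e. N ≥ 5.18.
At 5 places the error can reach 0.556 m, but 6 places keeps it to 0.0556 m.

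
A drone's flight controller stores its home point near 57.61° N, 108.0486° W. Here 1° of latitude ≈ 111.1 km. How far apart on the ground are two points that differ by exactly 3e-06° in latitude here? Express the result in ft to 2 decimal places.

1.09 ft

3e-06° × 111100 m/° = 0.3333 m.
Converting: 0.3333 m × 3.2808 ft/m ≈ 1.0935 ft.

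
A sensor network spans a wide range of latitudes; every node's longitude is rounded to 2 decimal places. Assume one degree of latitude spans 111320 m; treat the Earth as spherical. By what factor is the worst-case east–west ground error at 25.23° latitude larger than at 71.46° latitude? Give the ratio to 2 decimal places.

2.84

Rounding to 2 decimal places leaves the longitude within ±0.005° of the true value.
Error at 25.23° = 0.005° × 111320 × cos 25.23° ≈ 556.6 × 0.9046 = 503.5 m.
Error at 71.46° = 0.005° × 111320 × cos 71.46° ≈ 556.6 × 0.3180 = 176.98 m.
Ratio: 503.5 / 176.98 = cos 25.23° / cos 71.46° ≈ 2.8450.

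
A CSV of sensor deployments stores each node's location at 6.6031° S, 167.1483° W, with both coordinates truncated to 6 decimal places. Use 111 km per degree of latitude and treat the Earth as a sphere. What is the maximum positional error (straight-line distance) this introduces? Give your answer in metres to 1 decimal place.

0.2 metres

Truncating at 6 decimal places can drop up to a full unit in the last place, so each coordinate may be off by as much as 1e-06°.
North–south component: 1e-06° × 111000 = 0.111 m.
E–W at 6.6031°: 1e-06° × 111000 × cos 6.6031° = 1e-06 × 111000 × 0.9934 ≈ 0.110264 m.
Worst case both components are at the extreme and orthogonal: √(0.111² + 0.110264²) ≈ 0.156458 m.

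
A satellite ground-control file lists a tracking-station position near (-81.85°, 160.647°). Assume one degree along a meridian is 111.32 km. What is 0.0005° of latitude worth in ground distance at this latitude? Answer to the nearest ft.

183 ft

0.0005° × 111320 m/° = 55.66 m.
In feet: 55.66 m ÷ 0.3048 ≈ 182.61 ft.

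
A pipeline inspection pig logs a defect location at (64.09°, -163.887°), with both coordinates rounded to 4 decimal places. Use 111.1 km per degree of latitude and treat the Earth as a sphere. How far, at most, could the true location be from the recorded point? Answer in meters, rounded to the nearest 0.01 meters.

6.06 meters

Rounding to 4 decimal places leaves each coordinate within ±5e-05° of the true value.
Latitude error → 5e-05 × 111100 = 5.555 m along the meridian.
E–W at 64.09°: 5e-05° × 111100 × cos 64.09° = 5e-05 × 111100 × 0.4370 ≈ 2.42731 m.
Combining orthogonally: (5.555² + 2.42731²)^½ ≈ 6.06216 m.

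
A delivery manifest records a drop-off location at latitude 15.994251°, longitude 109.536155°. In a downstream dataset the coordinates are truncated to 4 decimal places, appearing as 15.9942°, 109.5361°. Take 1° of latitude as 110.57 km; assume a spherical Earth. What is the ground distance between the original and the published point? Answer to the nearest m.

The latitude changed by +0.000051° and the longitude by +0.000055°.
N–S: 0.000051° × 110570 m/° = 5.63907 m.
E–W at 15.9942°: 0.000055° × 110570 × cos 15.9942° = 0.000055 × 110570 × 0.9613 ≈ 5.84594 m.
Distance: √(5.63907² + 5.84594²) ≈ 8.12244 m.

8 m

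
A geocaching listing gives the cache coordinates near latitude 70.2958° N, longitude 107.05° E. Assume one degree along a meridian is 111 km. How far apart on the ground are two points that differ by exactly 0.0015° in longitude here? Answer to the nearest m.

56 m

One degree of longitude here spans 111000 × cos 70.2958° = 111000 × 0.3372 ≈ 37425.2 m; 0.0015° of that is 56.1379 m.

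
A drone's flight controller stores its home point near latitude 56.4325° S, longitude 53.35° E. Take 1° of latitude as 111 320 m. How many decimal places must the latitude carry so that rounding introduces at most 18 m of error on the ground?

One degree of latitude covers 111320 m.
With N decimal places the half-ulp bound is 0.5·10⁻ᴺ°, or 0.5·10⁻ᴺ × 111320 m on the ground.
Setting 55660 × 10⁻ᴺ ≤ 18 gives 10ᴺ ≥ 3092, i.e. N ≥ 3.49.
So 4 decimal places suffice (5.57 m); 3 would allow up to 55.7 m.

4 decimal places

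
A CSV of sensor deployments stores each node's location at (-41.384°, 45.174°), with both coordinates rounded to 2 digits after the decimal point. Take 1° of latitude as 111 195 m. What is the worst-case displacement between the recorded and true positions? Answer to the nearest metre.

Rounding to 2 decimal places leaves each coordinate within ±0.005° of the true value.
Latitude error → 0.005 × 111195 = 555.975 m along the meridian.
E–W at 41.384°: 0.005° × 111195 × cos 41.384° = 0.005 × 111195 × 0.7503 ≈ 417.146 m.
Combining orthogonally: (555.975² + 417.146²)^½ ≈ 695.067 m.

695 metres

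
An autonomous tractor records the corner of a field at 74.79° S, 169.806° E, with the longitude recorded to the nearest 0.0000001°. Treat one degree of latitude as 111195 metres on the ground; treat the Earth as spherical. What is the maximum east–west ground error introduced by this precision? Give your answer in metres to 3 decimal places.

0.001 metres

Rounding to 7 decimal places leaves the longitude within ±5e-08° of the true value.
One degree of longitude at 74.79° is 111195 × cos 74.79° ≈ 111195 × 0.2624 = 29172.9 m.
East–west error: 5e-08° × 29172.9 m/° ≈ 0.00145864 m.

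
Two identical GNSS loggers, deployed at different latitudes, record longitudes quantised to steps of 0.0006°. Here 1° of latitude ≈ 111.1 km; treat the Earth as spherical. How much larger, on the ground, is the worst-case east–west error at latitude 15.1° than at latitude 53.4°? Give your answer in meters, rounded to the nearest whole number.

With a 0.0006° grid the true value lies within half a step, ±0.0006°/2 = ±0.0003°, of the stored one.
At 15.1°: 0.0003° × 111100 × cos 15.1° = 0.0003 × 111100 × 0.9655 ≈ 32.179 m.
At 53.4°: 0.0003° × 111100 × cos 53.4° = 0.0003 × 111100 × 0.5962 ≈ 19.872 m.
Difference: 32.179 − 19.872 = 12.307 m.

12 meters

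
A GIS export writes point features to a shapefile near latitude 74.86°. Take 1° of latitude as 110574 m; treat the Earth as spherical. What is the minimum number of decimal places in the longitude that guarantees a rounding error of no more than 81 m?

At 74.86° one degree of longitude covers 110574 × cos 74.86° ≈ 110574 × 0.2612 ≈ 28879.5 m.
Rounding to N decimal places gives at most 0.5 × 10⁻ᴺ degrees of error, i.e. 0.5 × 10⁻ᴺ × 28879.5 m.
Need 0.5 × 28879.5 × 10⁻ᴺ ≤ 81 → 10⁻ᴺ ≤ 5.610e-03, so N ≥ 2.25.
So 3 decimal places suffice (14.4 m); 2 would allow up to 144 m.

3 decimal places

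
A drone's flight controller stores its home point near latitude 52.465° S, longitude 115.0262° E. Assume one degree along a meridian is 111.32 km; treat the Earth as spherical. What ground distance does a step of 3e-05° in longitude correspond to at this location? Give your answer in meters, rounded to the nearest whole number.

2 meters

3e-05° of longitude at 52.465° is 3e-05 × 111320 × cos 52.465° ≈ 3e-05 × 67821.3 = 2.03464 m.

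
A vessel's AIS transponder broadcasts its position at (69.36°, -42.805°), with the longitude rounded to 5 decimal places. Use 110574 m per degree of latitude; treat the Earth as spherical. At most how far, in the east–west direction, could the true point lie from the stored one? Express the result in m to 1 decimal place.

0.2 m

Rounding to 5 decimal places leaves the longitude within ±5e-06° of the true value.
At latitude 69.36° a degree of longitude spans 110574 m × cos 69.36° = 110574 × 0.3525 ≈ 38976.8 m.
East–west error: 5e-06° × 38976.8 m/° ≈ 0.194884 m.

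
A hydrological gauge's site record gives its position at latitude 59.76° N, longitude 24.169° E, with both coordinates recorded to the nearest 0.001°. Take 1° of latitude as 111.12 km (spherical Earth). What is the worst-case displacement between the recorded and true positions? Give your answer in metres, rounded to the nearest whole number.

Rounding to 3 decimal places leaves each coordinate within ±0.0005° of the true value.
Latitude error → 0.0005 × 111120 = 55.56 m along the meridian.
E–W at 59.76°: 0.0005° × 111120 × cos 59.76° = 0.0005 × 111120 × 0.5036 ≈ 27.9813 m.
Combining orthogonally: (55.56² + 27.9813²)^½ ≈ 62.2083 m.

62 metres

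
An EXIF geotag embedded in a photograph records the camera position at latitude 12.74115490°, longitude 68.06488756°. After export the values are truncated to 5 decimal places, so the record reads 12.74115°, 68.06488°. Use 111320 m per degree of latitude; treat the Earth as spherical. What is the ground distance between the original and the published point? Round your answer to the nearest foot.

3 feet

Δlat = 12.74115490 − 12.74115 = +0.00000490°; Δlon = 68.06488756 − 68.06488 = +0.00000756°.
N–S: 0.00000490° × 111320 m/° = 0.545468 m.
E–W at 12.7411°: 0.00000756° × 111320 × cos 12.7411° = 0.00000756 × 111320 × 0.9754 ≈ 0.820856 m.
Hypotenuse of the two orthogonal shifts: √(0.545468² + 0.820856²) = 0.985566 m.
In feet: 0.985566 m ÷ 0.3048 ≈ 3.2335 ft.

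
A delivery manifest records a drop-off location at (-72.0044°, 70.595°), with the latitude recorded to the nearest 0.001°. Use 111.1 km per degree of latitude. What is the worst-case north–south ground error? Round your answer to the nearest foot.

182 feet

Rounding to 3 decimal places leaves the latitude within ±0.0005° of the true value.
Along the meridian that is 0.0005° × 111100 m/° = 55.55 m.
Converting: 55.55 m × 3.2808 ft/m ≈ 182.25 ft.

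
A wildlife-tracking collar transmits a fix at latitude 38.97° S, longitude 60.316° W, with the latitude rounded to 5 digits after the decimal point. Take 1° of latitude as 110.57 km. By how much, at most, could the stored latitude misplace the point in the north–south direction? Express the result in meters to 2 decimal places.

0.55 meters

Rounding to 5 decimal places leaves the latitude within ±5e-06° of the true value.
So the N–S error is at most 5e-06 × 110570 = 0.55285 m.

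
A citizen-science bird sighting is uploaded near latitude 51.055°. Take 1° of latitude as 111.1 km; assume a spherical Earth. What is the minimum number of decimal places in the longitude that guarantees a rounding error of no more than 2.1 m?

5 decimal places

At 51.055° one degree of longitude covers 111100 × cos 51.055° ≈ 111100 × 0.6286 ≈ 69834.6 m.
Rounding to N decimal places gives at most 0.5 × 10⁻ᴺ degrees of error, i.e. 0.5 × 10⁻ᴺ × 69834.6 m.
Setting 34917.3 × 10⁻ᴺ ≤ 2.1 gives 10ᴺ ≥ 1.663e+04, i.e. N ≥ 4.22.
At 4 places the error can reach 3.49 m, but 5 places keeps it to 0.349 m.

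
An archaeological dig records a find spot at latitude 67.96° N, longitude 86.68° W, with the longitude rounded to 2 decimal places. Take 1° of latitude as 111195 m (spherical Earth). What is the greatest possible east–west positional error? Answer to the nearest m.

Rounding to 2 decimal places leaves the longitude within ±0.005° of the true value.
Parallels shrink by cos φ, so at 67.96° a degree of longitude is 111195 × 0.3753 ≈ 41726.3 m.
East–west error: 0.005° × 41726.3 m/° ≈ 208.632 m.

209 m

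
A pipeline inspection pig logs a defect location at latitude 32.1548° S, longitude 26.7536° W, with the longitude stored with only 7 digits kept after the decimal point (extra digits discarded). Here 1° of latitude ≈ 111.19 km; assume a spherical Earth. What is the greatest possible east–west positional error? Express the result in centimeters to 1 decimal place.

0.9 centimeters

Truncating at 7 decimal places can drop up to a full unit in the last place, so the longitude may be off by as much as 1e-07°.
One degree of longitude at 32.1548° is 111190 × cos 32.1548° ≈ 111190 × 0.8466 = 94134.9 m.
East–west error: 1e-07° × 94134.9 m/° ≈ 0.00941349 m.
That is 0.00941349 m = 0.94135 cm.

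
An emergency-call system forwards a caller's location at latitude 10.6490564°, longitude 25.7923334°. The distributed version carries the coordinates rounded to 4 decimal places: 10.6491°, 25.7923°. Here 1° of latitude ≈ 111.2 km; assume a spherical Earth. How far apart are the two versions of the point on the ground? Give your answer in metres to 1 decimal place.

6.1 metres

Δlat = 10.6490564 − 10.6491 = -0.0000436°; Δlon = 25.7923334 − 25.7923 = +0.0000334°.
N–S: -0.0000436° × 111200 m/° = -4.84832 m.
E–W at 10.6491°: 0.0000334° × 111200 × cos 10.6491° = 0.0000334 × 111200 × 0.9828 ≈ 3.65011 m.
Combined displacement = (4.84832² + 3.65011²)^½ ≈ 6.06873 m.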